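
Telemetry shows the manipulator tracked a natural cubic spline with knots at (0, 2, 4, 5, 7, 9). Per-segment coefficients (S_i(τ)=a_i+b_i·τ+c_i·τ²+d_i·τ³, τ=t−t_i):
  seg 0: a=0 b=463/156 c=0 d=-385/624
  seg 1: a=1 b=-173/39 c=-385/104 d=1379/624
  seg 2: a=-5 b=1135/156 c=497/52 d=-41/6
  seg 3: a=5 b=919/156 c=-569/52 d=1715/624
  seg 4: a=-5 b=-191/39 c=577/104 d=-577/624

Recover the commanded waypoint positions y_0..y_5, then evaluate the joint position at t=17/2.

y_0 = S_0(0) = a_0 = 0
y_1 = S_1(0) = a_1 = 1
y_2 = S_2(0) = a_2 = -5
y_3 = S_3(0) = a_3 = 5
y_4 = S_4(0) = a_4 = -5
y_5 = S_4(2) = 0
t_q=17/2 is in segment 4 (τ=3/2); S_4(τ)=-4965/1664

y_0=0 y_1=1 y_2=-5 y_3=5 y_4=-5 y_5=0
S(17/2) = -4965/1664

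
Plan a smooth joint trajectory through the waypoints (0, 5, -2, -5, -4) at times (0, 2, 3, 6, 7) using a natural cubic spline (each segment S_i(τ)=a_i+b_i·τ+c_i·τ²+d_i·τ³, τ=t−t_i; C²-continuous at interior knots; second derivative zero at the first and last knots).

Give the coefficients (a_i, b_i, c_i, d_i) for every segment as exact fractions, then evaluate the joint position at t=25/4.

Δ: Δ0=5/2, Δ1=-7, Δ2=-1, Δ3=1
row 1: diag=6, rhs=-57; c'=1/6, d'=-19/2
row 2: denom=8−1·1/6=47/6; d'=(36−1·-19/2)/(47/6)=273/47
row 3: denom=8−3·18/47=322/47; d'=(12−3·273/47)/(322/47)=-255/322
back: M3=-255/322
back: M2=273/47−18/47·-255/322=984/161
back: M1=-19/2−1/6·984/161=-3387/322
M: M0=0, M1=-3387/322, M2=984/161, M3=-255/322, M4=0
seg 0: a=0, c=M0/2=0, d=(M1−M0)/(6·2)=-1129/1288, b=Δ0−h0·(2M0+M1)/6=967/161
seg 1: a=5, c=M1/2=-3387/644, d=(M2−M1)/(6·1)=255/92, b=Δ1−h1·(2M1+M2)/6=-1453/322
seg 2: a=-2, c=M2/2=492/161, d=(M3−M2)/(6·3)=-247/644, b=Δ2−h2·(2M2+M3)/6=-4325/644
seg 3: a=-5, c=M3/2=-255/644, d=(M4−M3)/(6·1)=85/644, b=Δ3−h3·(2M3+M4)/6=407/322
t_q=25/4 → seg 3, τ=1/4; S=-5+407/322·τ+-255/644·τ²+85/644·τ³=-27713/5888

  seg 0: a=0 b=967/161 c=0 d=-1129/1288
  seg 1: a=5 b=-1453/322 c=-3387/644 d=255/92
  seg 2: a=-2 b=-4325/644 c=492/161 d=-247/644
  seg 3: a=-5 b=407/322 c=-255/644 d=85/644
S(25/4) = -27713/5888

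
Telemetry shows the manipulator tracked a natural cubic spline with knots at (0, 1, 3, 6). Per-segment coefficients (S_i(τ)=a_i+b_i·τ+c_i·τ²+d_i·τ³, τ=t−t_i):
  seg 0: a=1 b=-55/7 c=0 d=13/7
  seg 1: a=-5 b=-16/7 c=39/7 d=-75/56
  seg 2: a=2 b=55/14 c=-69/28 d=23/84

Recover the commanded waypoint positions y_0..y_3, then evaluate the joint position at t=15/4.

y_0=1 y_1=-5 y_2=2 y_3=-1
S(15/4) = 941/256

y_0 = S_0(0) = a_0 = 1
y_1 = S_1(0) = a_1 = -5
y_2 = S_2(0) = a_2 = 2
y_3 = S_2(3) = -1
t_q=15/4 is in segment 2 (τ=3/4); S_2(τ)=941/256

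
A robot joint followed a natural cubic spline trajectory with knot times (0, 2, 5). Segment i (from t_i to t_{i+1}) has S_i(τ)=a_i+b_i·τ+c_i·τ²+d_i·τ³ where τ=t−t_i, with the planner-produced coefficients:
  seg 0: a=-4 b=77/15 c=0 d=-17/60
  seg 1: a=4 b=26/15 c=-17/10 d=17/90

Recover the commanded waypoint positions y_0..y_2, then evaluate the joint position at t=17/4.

y_0 = S_0(0) = a_0 = -4
y_1 = S_1(0) = a_1 = 4
y_2 = S_1(3) = -1
t_q=17/4 is in segment 1 (τ=9/4); S_1(τ)=185/128

y_0=-4 y_1=4 y_2=-1
S(17/4) = 185/128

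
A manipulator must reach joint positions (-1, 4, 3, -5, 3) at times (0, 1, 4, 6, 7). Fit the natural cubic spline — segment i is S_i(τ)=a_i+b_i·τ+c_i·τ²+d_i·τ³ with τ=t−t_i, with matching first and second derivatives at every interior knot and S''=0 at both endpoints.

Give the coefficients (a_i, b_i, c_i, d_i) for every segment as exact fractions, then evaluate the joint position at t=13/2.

  seg 0: a=-1 b=3196/591 c=0 d=-241/591
  seg 1: a=4 b=2473/591 c=-241/197 d=-167/1773
  seg 2: a=3 b=-3368/591 c=-408/197 d=863/591
  seg 3: a=-5 b=2092/591 c=1318/197 d=-1318/591
S(13/2) = -1447/788

Δ: Δ0=5, Δ1=-1/3, Δ2=-4, Δ3=8
row 1: diag=8, rhs=-32; c'=3/8, d'=-4
row 2: denom=10−3·3/8=71/8; d'=(-22−3·-4)/(71/8)=-80/71
row 3: denom=6−2·16/71=394/71; d'=(72−2·-80/71)/(394/71)=2636/197
back: M3=2636/197
back: M2=-80/71−16/71·2636/197=-816/197
back: M1=-4−3/8·-816/197=-482/197
M: M0=0, M1=-482/197, M2=-816/197, M3=2636/197, M4=0
seg 0: a=-1, c=M0/2=0, d=(M1−M0)/(6·1)=-241/591, b=Δ0−h0·(2M0+M1)/6=3196/591
seg 1: a=4, c=M1/2=-241/197, d=(M2−M1)/(6·3)=-167/1773, b=Δ1−h1·(2M1+M2)/6=2473/591
seg 2: a=3, c=M2/2=-408/197, d=(M3−M2)/(6·2)=863/591, b=Δ2−h2·(2M2+M3)/6=-3368/591
seg 3: a=-5, c=M3/2=1318/197, d=(M4−M3)/(6·1)=-1318/591, b=Δ3−h3·(2M3+M4)/6=2092/591
t_q=13/2 → seg 3, τ=1/2; S=-5+2092/591·τ+1318/197·τ²+-1318/591·τ³=-1447/788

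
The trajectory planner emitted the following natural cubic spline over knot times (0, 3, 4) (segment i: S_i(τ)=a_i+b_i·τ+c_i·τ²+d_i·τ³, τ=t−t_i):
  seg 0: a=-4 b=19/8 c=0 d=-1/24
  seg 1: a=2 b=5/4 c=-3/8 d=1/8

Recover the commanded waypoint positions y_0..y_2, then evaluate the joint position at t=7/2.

y_0=-4 y_1=2 y_2=3
S(7/2) = 163/64

y_0 = S_0(0) = a_0 = -4
y_1 = S_1(0) = a_1 = 2
y_2 = S_1(1) = 3
t_q=7/2 is in segment 1 (τ=1/2); S_1(τ)=163/64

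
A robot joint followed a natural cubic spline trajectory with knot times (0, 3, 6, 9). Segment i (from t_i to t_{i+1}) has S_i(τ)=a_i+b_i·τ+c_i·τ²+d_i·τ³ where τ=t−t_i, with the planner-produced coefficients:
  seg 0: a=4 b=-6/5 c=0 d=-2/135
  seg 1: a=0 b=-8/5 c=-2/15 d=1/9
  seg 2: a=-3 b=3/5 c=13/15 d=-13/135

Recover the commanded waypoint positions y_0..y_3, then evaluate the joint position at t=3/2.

y_0=4 y_1=0 y_2=-3 y_3=4
S(3/2) = 43/20

y_0 = S_0(0) = a_0 = 4
y_1 = S_1(0) = a_1 = 0
y_2 = S_2(0) = a_2 = -3
y_3 = S_2(3) = 4
t_q=3/2 is in segment 0 (τ=3/2); S_0(τ)=43/20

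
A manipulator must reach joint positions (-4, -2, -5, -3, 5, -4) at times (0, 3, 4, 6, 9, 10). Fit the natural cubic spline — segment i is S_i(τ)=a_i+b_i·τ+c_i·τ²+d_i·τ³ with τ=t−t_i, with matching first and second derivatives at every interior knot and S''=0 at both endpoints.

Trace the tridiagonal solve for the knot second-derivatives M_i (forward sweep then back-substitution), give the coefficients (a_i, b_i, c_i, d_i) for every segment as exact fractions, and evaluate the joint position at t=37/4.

Δ: Δ0=2/3, Δ1=-3, Δ2=1, Δ3=8/3, Δ4=-9
row 1: diag=8, rhs=-22; c'=1/8, d'=-11/4
row 2: denom=6−1·1/8=47/8; d'=(24−1·-11/4)/(47/8)=214/47
row 3: denom=10−2·16/47=438/47; d'=(10−2·214/47)/(438/47)=7/73
row 4: denom=8−3·47/146=1027/146; d'=(-70−3·7/73)/(1027/146)=-10262/1027
back: M4=-10262/1027
back: M3=7/73−47/146·-10262/1027=3402/1027
back: M2=214/47−16/47·3402/1027=3518/1027
back: M1=-11/4−1/8·3518/1027=-3264/1027
M: M0=0, M1=-3264/1027, M2=3518/1027, M3=3402/1027, M4=-10262/1027, M5=0
seg 0: a=-4, c=M0/2=0, d=(M1−M0)/(6·3)=-544/3081, b=Δ0−h0·(2M0+M1)/6=6950/3081
seg 1: a=-2, c=M1/2=-1632/1027, d=(M2−M1)/(6·1)=3391/3081, b=Δ1−h1·(2M1+M2)/6=-7738/3081
seg 2: a=-5, c=M2/2=1759/1027, d=(M3−M2)/(6·2)=-29/3081, b=Δ2−h2·(2M2+M3)/6=-7357/3081
seg 3: a=-3, c=M3/2=1701/1027, d=(M4−M3)/(6·3)=-6832/9243, b=Δ3−h3·(2M3+M4)/6=1031/237
seg 4: a=5, c=M4/2=-5131/1027, d=(M5−M4)/(6·1)=5131/3081, b=Δ4−h4·(2M4+M5)/6=-17467/3081
t_q=37/4 → seg 4, τ=1/4; S=5+-17467/3081·τ+-5131/1027·τ²+5131/3081·τ³=216669/65728

  seg 0: a=-4 b=6950/3081 c=0 d=-544/3081
  seg 1: a=-2 b=-7738/3081 c=-1632/1027 d=3391/3081
  seg 2: a=-5 b=-7357/3081 c=1759/1027 d=-29/3081
  seg 3: a=-3 b=1031/237 c=1701/1027 d=-6832/9243
  seg 4: a=5 b=-17467/3081 c=-5131/1027 d=5131/3081
S(37/4) = 216669/65728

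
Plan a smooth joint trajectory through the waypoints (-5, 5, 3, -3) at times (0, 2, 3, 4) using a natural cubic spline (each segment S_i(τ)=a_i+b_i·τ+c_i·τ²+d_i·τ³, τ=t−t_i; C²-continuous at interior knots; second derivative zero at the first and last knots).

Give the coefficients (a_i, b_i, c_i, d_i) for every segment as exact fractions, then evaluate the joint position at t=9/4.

  seg 0: a=-5 b=163/23 c=0 d=-12/23
  seg 1: a=5 b=19/23 c=-72/23 d=7/23
  seg 2: a=3 b=-104/23 c=-51/23 d=17/23
S(9/4) = 321/64

Δ: Δ0=5, Δ1=-2, Δ2=-6
row 1: diag=6, rhs=-42; c'=1/6, d'=-7
row 2: denom=4−1·1/6=23/6; d'=(-24−1·-7)/(23/6)=-102/23
back: M2=-102/23
back: M1=-7−1/6·-102/23=-144/23
M: M0=0, M1=-144/23, M2=-102/23, M3=0
seg 0: a=-5, c=M0/2=0, d=(M1−M0)/(6·2)=-12/23, b=Δ0−h0·(2M0+M1)/6=163/23
seg 1: a=5, c=M1/2=-72/23, d=(M2−M1)/(6·1)=7/23, b=Δ1−h1·(2M1+M2)/6=19/23
seg 2: a=3, c=M2/2=-51/23, d=(M3−M2)/(6·1)=17/23, b=Δ2−h2·(2M2+M3)/6=-104/23
t_q=9/4 → seg 1, τ=1/4; S=5+19/23·τ+-72/23·τ²+7/23·τ³=321/64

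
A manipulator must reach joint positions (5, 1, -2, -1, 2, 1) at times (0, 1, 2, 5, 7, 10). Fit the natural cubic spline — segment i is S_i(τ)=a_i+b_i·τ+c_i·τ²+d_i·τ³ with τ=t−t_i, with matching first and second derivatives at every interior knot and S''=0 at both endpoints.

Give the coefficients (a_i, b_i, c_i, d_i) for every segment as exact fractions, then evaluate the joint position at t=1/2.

Δ: Δ0=-4, Δ1=-3, Δ2=1/3, Δ3=3/2, Δ4=-1/3
row 1: diag=4, rhs=6; c'=1/4, d'=3/2
row 2: denom=8−1·1/4=31/4; d'=(20−1·3/2)/(31/4)=74/31
row 3: denom=10−3·12/31=274/31; d'=(7−3·74/31)/(274/31)=-5/274
row 4: denom=10−2·31/137=1308/137; d'=(-11−2·-5/274)/(1308/137)=-751/654
back: M4=-751/654
back: M3=-5/274−31/137·-751/654=79/327
back: M2=74/31−12/31·79/327=250/109
back: M1=3/2−1/4·250/109=101/109
M: M0=0, M1=101/109, M2=250/109, M3=79/327, M4=-751/654, M5=0
seg 0: a=5, c=M0/2=0, d=(M1−M0)/(6·1)=101/654, b=Δ0−h0·(2M0+M1)/6=-2717/654
seg 1: a=1, c=M1/2=101/218, d=(M2−M1)/(6·1)=149/654, b=Δ1−h1·(2M1+M2)/6=-1207/327
seg 2: a=-2, c=M2/2=125/109, d=(M3−M2)/(6·3)=-671/5886, b=Δ2−h2·(2M2+M3)/6=-1361/654
seg 3: a=-1, c=M3/2=79/654, d=(M4−M3)/(6·2)=-101/872, b=Δ3−h3·(2M3+M4)/6=563/327
seg 4: a=2, c=M4/2=-751/1308, d=(M5−M4)/(6·3)=751/11772, b=Δ4−h4·(2M4+M5)/6=533/654
t_q=1/2 → seg 0, τ=1/2; S=5+-2717/654·τ+0·τ²+101/654·τ³=5131/1744

  seg 0: a=5 b=-2717/654 c=0 d=101/654
  seg 1: a=1 b=-1207/327 c=101/218 d=149/654
  seg 2: a=-2 b=-1361/654 c=125/109 d=-671/5886
  seg 3: a=-1 b=563/327 c=79/654 d=-101/872
  seg 4: a=2 b=533/654 c=-751/1308 d=751/11772
S(1/2) = 5131/1744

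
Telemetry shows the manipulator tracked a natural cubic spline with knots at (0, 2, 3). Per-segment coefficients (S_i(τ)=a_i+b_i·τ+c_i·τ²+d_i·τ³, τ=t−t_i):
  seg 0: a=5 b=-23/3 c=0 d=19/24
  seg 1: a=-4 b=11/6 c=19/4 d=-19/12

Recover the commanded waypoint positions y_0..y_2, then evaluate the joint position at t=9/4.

y_0=5 y_1=-4 y_2=1
S(9/4) = -837/256

y_0 = S_0(0) = a_0 = 5
y_1 = S_1(0) = a_1 = -4
y_2 = S_1(1) = 1
t_q=9/4 is in segment 1 (τ=1/4); S_1(τ)=-837/256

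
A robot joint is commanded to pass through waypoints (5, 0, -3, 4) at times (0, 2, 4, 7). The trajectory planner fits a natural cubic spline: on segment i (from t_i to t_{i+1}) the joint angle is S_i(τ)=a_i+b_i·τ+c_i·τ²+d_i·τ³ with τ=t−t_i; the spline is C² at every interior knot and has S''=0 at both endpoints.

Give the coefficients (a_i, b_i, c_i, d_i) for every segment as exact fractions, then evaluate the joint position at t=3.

  seg 0: a=5 b=-146/57 c=0 d=7/456
  seg 1: a=0 b=-271/114 c=7/76 d=79/456
  seg 2: a=-3 b=4/57 c=43/38 d=-43/342
S(3) = -321/152

Δ: Δ0=-5/2, Δ1=-3/2, Δ2=7/3
row 1: diag=8, rhs=6; c'=1/4, d'=3/4
row 2: denom=10−2·1/4=19/2; d'=(23−2·3/4)/(19/2)=43/19
back: M2=43/19
back: M1=3/4−1/4·43/19=7/38
M: M0=0, M1=7/38, M2=43/19, M3=0
seg 0: a=5, c=M0/2=0, d=(M1−M0)/(6·2)=7/456, b=Δ0−h0·(2M0+M1)/6=-146/57
seg 1: a=0, c=M1/2=7/76, d=(M2−M1)/(6·2)=79/456, b=Δ1−h1·(2M1+M2)/6=-271/114
seg 2: a=-3, c=M2/2=43/38, d=(M3−M2)/(6·3)=-43/342, b=Δ2−h2·(2M2+M3)/6=4/57
t_q=3 → seg 1, τ=1; S=0+-271/114·τ+7/76·τ²+79/456·τ³=-321/152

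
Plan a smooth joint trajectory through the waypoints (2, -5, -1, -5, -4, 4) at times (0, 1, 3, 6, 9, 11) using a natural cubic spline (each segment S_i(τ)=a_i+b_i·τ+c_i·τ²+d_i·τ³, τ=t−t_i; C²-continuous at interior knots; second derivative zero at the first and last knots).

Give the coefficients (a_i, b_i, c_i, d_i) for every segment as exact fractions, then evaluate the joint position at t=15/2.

Δ: Δ0=-7, Δ1=2, Δ2=-4/3, Δ3=1/3, Δ4=4
row 1: diag=6, rhs=54; c'=1/3, d'=9
row 2: denom=10−2·1/3=28/3; d'=(-20−2·9)/(28/3)=-57/14
row 3: denom=12−3·9/28=309/28; d'=(10−3·-57/14)/(309/28)=622/309
row 4: denom=10−3·28/103=946/103; d'=(22−3·622/309)/(946/103)=822/473
back: M4=822/473
back: M3=622/309−28/103·822/473=2186/1419
back: M2=-57/14−9/28·2186/1419=-2160/473
back: M1=9−1/3·-2160/473=4977/473
M: M0=0, M1=4977/473, M2=-2160/473, M3=2186/1419, M4=822/473, M5=0
seg 0: a=2, c=M0/2=0, d=(M1−M0)/(6·1)=1659/946, b=Δ0−h0·(2M0+M1)/6=-8281/946
seg 1: a=-5, c=M1/2=4977/946, d=(M2−M1)/(6·2)=-2379/1892, b=Δ1−h1·(2M1+M2)/6=-1652/473
seg 2: a=-1, c=M2/2=-1080/473, d=(M3−M2)/(6·3)=4333/12771, b=Δ2−h2·(2M2+M3)/6=1165/473
seg 3: a=-5, c=M3/2=1093/1419, d=(M4−M3)/(6·3)=140/12771, b=Δ3−h3·(2M3+M4)/6=-982/473
seg 4: a=-4, c=M4/2=411/473, d=(M5−M4)/(6·2)=-137/946, b=Δ4−h4·(2M4+M5)/6=1344/473
t_q=15/2 → seg 3, τ=3/2; S=-5+-982/473·τ+1093/1419·τ²+140/12771·τ³=-12003/1892

  seg 0: a=2 b=-8281/946 c=0 d=1659/946
  seg 1: a=-5 b=-1652/473 c=4977/946 d=-2379/1892
  seg 2: a=-1 b=1165/473 c=-1080/473 d=4333/12771
  seg 3: a=-5 b=-982/473 c=1093/1419 d=140/12771
  seg 4: a=-4 b=1344/473 c=411/473 d=-137/946
S(15/2) = -12003/1892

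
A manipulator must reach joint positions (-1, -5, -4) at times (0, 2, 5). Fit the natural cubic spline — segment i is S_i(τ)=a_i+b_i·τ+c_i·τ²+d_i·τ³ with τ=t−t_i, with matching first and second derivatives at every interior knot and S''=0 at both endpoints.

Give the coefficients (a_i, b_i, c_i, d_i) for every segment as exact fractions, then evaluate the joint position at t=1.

  seg 0: a=-1 b=-37/15 c=0 d=7/60
  seg 1: a=-5 b=-16/15 c=7/10 d=-7/90
S(1) = -67/20

Δ: Δ0=-2, Δ1=1/3
row 1: diag=10, rhs=14; c'=3/10, d'=7/5
back: M1=7/5
M: M0=0, M1=7/5, M2=0
seg 0: a=-1, c=M0/2=0, d=(M1−M0)/(6·2)=7/60, b=Δ0−h0·(2M0+M1)/6=-37/15
seg 1: a=-5, c=M1/2=7/10, d=(M2−M1)/(6·3)=-7/90, b=Δ1−h1·(2M1+M2)/6=-16/15
t_q=1 → seg 0, τ=1; S=-1+-37/15·τ+0·τ²+7/60·τ³=-67/20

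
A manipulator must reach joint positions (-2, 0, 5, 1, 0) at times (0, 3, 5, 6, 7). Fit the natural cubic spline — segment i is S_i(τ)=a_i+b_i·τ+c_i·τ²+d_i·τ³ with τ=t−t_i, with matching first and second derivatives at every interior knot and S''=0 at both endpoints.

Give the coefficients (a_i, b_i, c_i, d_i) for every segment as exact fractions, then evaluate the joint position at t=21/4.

  seg 0: a=-2 b=-947/1284 c=0 d=601/3852
  seg 1: a=0 b=2231/642 c=601/428 d=-2429/2568
  seg 2: a=5 b=-725/321 c=-457/107 d=812/321
  seg 3: a=1 b=-1031/321 c=355/107 d=-355/321
S(21/4) = 1801/428

Δ: Δ0=2/3, Δ1=5/2, Δ2=-4, Δ3=-1
row 1: diag=10, rhs=11; c'=1/5, d'=11/10
row 2: denom=6−2·1/5=28/5; d'=(-39−2·11/10)/(28/5)=-103/14
row 3: denom=4−1·5/28=107/28; d'=(18−1·-103/14)/(107/28)=710/107
back: M3=710/107
back: M2=-103/14−5/28·710/107=-914/107
back: M1=11/10−1/5·-914/107=601/214
M: M0=0, M1=601/214, M2=-914/107, M3=710/107, M4=0
seg 0: a=-2, c=M0/2=0, d=(M1−M0)/(6·3)=601/3852, b=Δ0−h0·(2M0+M1)/6=-947/1284
seg 1: a=0, c=M1/2=601/428, d=(M2−M1)/(6·2)=-2429/2568, b=Δ1−h1·(2M1+M2)/6=2231/642
seg 2: a=5, c=M2/2=-457/107, d=(M3−M2)/(6·1)=812/321, b=Δ2−h2·(2M2+M3)/6=-725/321
seg 3: a=1, c=M3/2=355/107, d=(M4−M3)/(6·1)=-355/321, b=Δ3−h3·(2M3+M4)/6=-1031/321
t_q=21/4 → seg 2, τ=1/4; S=5+-725/321·τ+-457/107·τ²+812/321·τ³=1801/428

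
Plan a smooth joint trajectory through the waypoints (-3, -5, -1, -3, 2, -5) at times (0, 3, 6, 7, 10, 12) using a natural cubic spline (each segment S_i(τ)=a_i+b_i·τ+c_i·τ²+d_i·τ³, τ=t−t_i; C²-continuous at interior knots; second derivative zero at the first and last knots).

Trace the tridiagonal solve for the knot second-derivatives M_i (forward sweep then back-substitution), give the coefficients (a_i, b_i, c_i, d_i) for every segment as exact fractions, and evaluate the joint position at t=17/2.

Δ: Δ0=-2/3, Δ1=4/3, Δ2=-2, Δ3=5/3, Δ4=-7/2
row 1: diag=12, rhs=12; c'=1/4, d'=1
row 2: denom=8−3·1/4=29/4; d'=(-20−3·1)/(29/4)=-92/29
row 3: denom=8−1·4/29=228/29; d'=(22−1·-92/29)/(228/29)=365/114
row 4: denom=10−3·29/76=673/76; d'=(-31−3·365/114)/(673/76)=-3086/673
back: M4=-3086/673
back: M3=365/114−29/76·-3086/673=9997/2019
back: M2=-92/29−4/29·9997/2019=-7784/2019
back: M1=1−1/4·-7784/2019=3965/2019
M: M0=0, M1=3965/2019, M2=-7784/2019, M3=9997/2019, M4=-3086/673, M5=0
seg 0: a=-3, c=M0/2=0, d=(M1−M0)/(6·3)=3965/36342, b=Δ0−h0·(2M0+M1)/6=-2219/1346
seg 1: a=-5, c=M1/2=3965/4038, d=(M2−M1)/(6·3)=-11749/36342, b=Δ1−h1·(2M1+M2)/6=873/673
seg 2: a=-1, c=M2/2=-3892/2019, d=(M3−M2)/(6·1)=5927/4038, b=Δ2−h2·(2M2+M3)/6=-2073/1346
seg 3: a=-3, c=M3/2=9997/4038, d=(M4−M3)/(6·3)=-19255/36342, b=Δ3−h3·(2M3+M4)/6=-2003/2019
seg 4: a=2, c=M4/2=-1543/673, d=(M5−M4)/(6·2)=1543/4038, b=Δ4−h4·(2M4+M5)/6=-1789/4038
t_q=17/2 → seg 3, τ=3/2; S=-3+-2003/2019·τ+9997/4038·τ²+-19255/36342·τ³=-7601/10768

  seg 0: a=-3 b=-2219/1346 c=0 d=3965/36342
  seg 1: a=-5 b=873/673 c=3965/4038 d=-11749/36342
  seg 2: a=-1 b=-2073/1346 c=-3892/2019 d=5927/4038
  seg 3: a=-3 b=-2003/2019 c=9997/4038 d=-19255/36342
  seg 4: a=2 b=-1789/4038 c=-1543/673 d=1543/4038
S(17/2) = -7601/10768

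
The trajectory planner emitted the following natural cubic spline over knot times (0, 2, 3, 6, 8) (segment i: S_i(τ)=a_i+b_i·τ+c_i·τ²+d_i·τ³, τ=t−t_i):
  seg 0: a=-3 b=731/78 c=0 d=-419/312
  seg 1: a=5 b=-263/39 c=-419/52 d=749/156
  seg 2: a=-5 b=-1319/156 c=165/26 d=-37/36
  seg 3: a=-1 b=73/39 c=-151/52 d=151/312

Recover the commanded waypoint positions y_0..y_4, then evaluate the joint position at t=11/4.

y_0 = S_0(0) = a_0 = -3
y_1 = S_1(0) = a_1 = 5
y_2 = S_2(0) = a_2 = -5
y_3 = S_3(0) = a_3 = -1
y_4 = S_3(2) = -5
t_q=11/4 is in segment 1 (τ=3/4); S_1(τ)=-8535/3328

y_0=-3 y_1=5 y_2=-5 y_3=-1 y_4=-5
S(11/4) = -8535/3328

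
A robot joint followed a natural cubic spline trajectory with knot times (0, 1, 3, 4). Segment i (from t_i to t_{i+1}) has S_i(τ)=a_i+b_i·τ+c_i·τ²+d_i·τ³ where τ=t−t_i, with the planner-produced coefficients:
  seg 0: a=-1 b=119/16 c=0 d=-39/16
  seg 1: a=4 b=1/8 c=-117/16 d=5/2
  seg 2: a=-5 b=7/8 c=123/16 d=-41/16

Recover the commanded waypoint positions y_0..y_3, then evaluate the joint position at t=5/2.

y_0 = S_0(0) = a_0 = -1
y_1 = S_1(0) = a_1 = 4
y_2 = S_2(0) = a_2 = -5
y_3 = S_2(1) = 1
t_q=5/2 is in segment 1 (τ=3/2); S_1(τ)=-245/64

y_0=-1 y_1=4 y_2=-5 y_3=1
S(5/2) = -245/64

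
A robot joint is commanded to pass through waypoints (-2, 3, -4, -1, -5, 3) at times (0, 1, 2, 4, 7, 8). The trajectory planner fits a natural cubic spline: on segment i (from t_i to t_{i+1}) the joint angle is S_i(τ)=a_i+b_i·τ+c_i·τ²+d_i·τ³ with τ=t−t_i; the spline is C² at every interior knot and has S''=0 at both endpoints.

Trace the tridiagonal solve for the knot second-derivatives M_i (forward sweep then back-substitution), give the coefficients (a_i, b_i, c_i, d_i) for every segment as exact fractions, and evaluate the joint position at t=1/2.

Δ: Δ0=5, Δ1=-7, Δ2=3/2, Δ3=-4/3, Δ4=8
row 1: diag=4, rhs=-72; c'=1/4, d'=-18
row 2: denom=6−1·1/4=23/4; d'=(51−1·-18)/(23/4)=12
row 3: denom=10−2·8/23=214/23; d'=(-17−2·12)/(214/23)=-943/214
row 4: denom=8−3·69/214=1505/214; d'=(56−3·-943/214)/(1505/214)=14813/1505
back: M4=14813/1505
back: M3=-943/214−69/214·14813/1505=-11408/1505
back: M2=12−8/23·-11408/1505=22028/1505
back: M1=-18−1/4·22028/1505=-32597/1505
M: M0=0, M1=-32597/1505, M2=22028/1505, M3=-11408/1505, M4=14813/1505, M5=0
seg 0: a=-2, c=M0/2=0, d=(M1−M0)/(6·1)=-32597/9030, b=Δ0−h0·(2M0+M1)/6=77747/9030
seg 1: a=3, c=M1/2=-32597/3010, d=(M2−M1)/(6·1)=10925/1806, b=Δ1−h1·(2M1+M2)/6=-10022/4515
seg 2: a=-4, c=M2/2=11014/1505, d=(M3−M2)/(6·2)=-8359/4515, b=Δ2−h2·(2M2+M3)/6=-7393/1290
seg 3: a=-1, c=M3/2=-5704/1505, d=(M4−M3)/(6·3)=26221/27090, b=Δ3−h3·(2M3+M4)/6=11969/9030
seg 4: a=-5, c=M4/2=14813/3010, d=(M5−M4)/(6·1)=-14813/9030, b=Δ4−h4·(2M4+M5)/6=21307/4515
t_q=1/2 → seg 0, τ=1/2; S=-2+77747/9030·τ+0·τ²+-32597/9030·τ³=44637/24080

  seg 0: a=-2 b=77747/9030 c=0 d=-32597/9030
  seg 1: a=3 b=-10022/4515 c=-32597/3010 d=10925/1806
  seg 2: a=-4 b=-7393/1290 c=11014/1505 d=-8359/4515
  seg 3: a=-1 b=11969/9030 c=-5704/1505 d=26221/27090
  seg 4: a=-5 b=21307/4515 c=14813/3010 d=-14813/9030
S(1/2) = 44637/24080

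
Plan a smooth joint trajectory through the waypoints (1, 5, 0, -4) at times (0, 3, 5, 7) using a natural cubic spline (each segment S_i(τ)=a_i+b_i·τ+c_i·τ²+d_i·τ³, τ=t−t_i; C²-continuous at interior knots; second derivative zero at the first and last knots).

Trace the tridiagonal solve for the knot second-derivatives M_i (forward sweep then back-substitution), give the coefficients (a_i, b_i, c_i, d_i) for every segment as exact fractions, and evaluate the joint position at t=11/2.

  seg 0: a=1 b=31/12 c=0 d=-5/36
  seg 1: a=5 b=-7/6 c=-5/4 d=7/24
  seg 2: a=0 b=-8/3 c=1/2 d=-1/12
S(11/2) = -39/32

Δ: Δ0=4/3, Δ1=-5/2, Δ2=-2
row 1: diag=10, rhs=-23; c'=1/5, d'=-23/10
row 2: denom=8−2·1/5=38/5; d'=(3−2·-23/10)/(38/5)=1
back: M2=1
back: M1=-23/10−1/5·1=-5/2
M: M0=0, M1=-5/2, M2=1, M3=0
seg 0: a=1, c=M0/2=0, d=(M1−M0)/(6·3)=-5/36, b=Δ0−h0·(2M0+M1)/6=31/12
seg 1: a=5, c=M1/2=-5/4, d=(M2−M1)/(6·2)=7/24, b=Δ1−h1·(2M1+M2)/6=-7/6
seg 2: a=0, c=M2/2=1/2, d=(M3−M2)/(6·2)=-1/12, b=Δ2−h2·(2M2+M3)/6=-8/3
t_q=11/2 → seg 2, τ=1/2; S=0+-8/3·τ+1/2·τ²+-1/12·τ³=-39/32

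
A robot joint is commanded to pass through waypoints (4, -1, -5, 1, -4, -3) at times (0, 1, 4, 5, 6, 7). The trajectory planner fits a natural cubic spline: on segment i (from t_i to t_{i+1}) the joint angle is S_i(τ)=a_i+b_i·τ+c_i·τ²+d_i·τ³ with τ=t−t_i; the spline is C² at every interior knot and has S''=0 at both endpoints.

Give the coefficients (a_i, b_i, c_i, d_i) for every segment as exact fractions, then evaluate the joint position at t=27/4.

  seg 0: a=4 b=-11731/2379 c=0 d=-164/2379
  seg 1: a=-1 b=-12223/2379 c=-164/793 d=3509/7137
  seg 2: a=-5 b=1262/183 c=3345/793 d=-12167/2379
  seg 3: a=1 b=-25/2379 c=-8822/793 d=14596/2379
  seg 4: a=-4 b=-9169/2379 c=5774/793 d=-5774/2379
S(27/4) = -96907/25376

Δ: Δ0=-5, Δ1=-4/3, Δ2=6, Δ3=-5, Δ4=1
row 1: diag=8, rhs=22; c'=3/8, d'=11/4
row 2: denom=8−3·3/8=55/8; d'=(44−3·11/4)/(55/8)=26/5
row 3: denom=4−1·8/55=212/55; d'=(-66−1·26/5)/(212/55)=-979/53
row 4: denom=4−1·55/212=793/212; d'=(36−1·-979/53)/(793/212)=11548/793
back: M4=11548/793
back: M3=-979/53−55/212·11548/793=-17644/793
back: M2=26/5−8/55·-17644/793=6690/793
back: M1=11/4−3/8·6690/793=-328/793
M: M0=0, M1=-328/793, M2=6690/793, M3=-17644/793, M4=11548/793, M5=0
seg 0: a=4, c=M0/2=0, d=(M1−M0)/(6·1)=-164/2379, b=Δ0−h0·(2M0+M1)/6=-11731/2379
seg 1: a=-1, c=M1/2=-164/793, d=(M2−M1)/(6·3)=3509/7137, b=Δ1−h1·(2M1+M2)/6=-12223/2379
seg 2: a=-5, c=M2/2=3345/793, d=(M3−M2)/(6·1)=-12167/2379, b=Δ2−h2·(2M2+M3)/6=1262/183
seg 3: a=1, c=M3/2=-8822/793, d=(M4−M3)/(6·1)=14596/2379, b=Δ3−h3·(2M3+M4)/6=-25/2379
seg 4: a=-4, c=M4/2=5774/793, d=(M5−M4)/(6·1)=-5774/2379, b=Δ4−h4·(2M4+M5)/6=-9169/2379
t_q=27/4 → seg 4, τ=3/4; S=-4+-9169/2379·τ+5774/793·τ²+-5774/2379·τ³=-96907/25376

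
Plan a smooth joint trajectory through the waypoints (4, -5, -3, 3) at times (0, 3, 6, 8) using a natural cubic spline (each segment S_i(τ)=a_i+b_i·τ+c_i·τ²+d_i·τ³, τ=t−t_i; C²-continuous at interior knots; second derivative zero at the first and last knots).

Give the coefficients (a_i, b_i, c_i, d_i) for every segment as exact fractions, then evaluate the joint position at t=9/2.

  seg 0: a=4 b=-422/111 c=0 d=89/999
  seg 1: a=-5 b=-155/111 c=89/111 d=-38/999
  seg 2: a=-3 b=265/111 c=17/37 d=-17/222
S(9/2) = -401/74

Δ: Δ0=-3, Δ1=2/3, Δ2=3
row 1: diag=12, rhs=22; c'=1/4, d'=11/6
row 2: denom=10−3·1/4=37/4; d'=(14−3·11/6)/(37/4)=34/37
back: M2=34/37
back: M1=11/6−1/4·34/37=178/111
M: M0=0, M1=178/111, M2=34/37, M3=0
seg 0: a=4, c=M0/2=0, d=(M1−M0)/(6·3)=89/999, b=Δ0−h0·(2M0+M1)/6=-422/111
seg 1: a=-5, c=M1/2=89/111, d=(M2−M1)/(6·3)=-38/999, b=Δ1−h1·(2M1+M2)/6=-155/111
seg 2: a=-3, c=M2/2=17/37, d=(M3−M2)/(6·2)=-17/222, b=Δ2−h2·(2M2+M3)/6=265/111
t_q=9/2 → seg 1, τ=3/2; S=-5+-155/111·τ+89/111·τ²+-38/999·τ³=-401/74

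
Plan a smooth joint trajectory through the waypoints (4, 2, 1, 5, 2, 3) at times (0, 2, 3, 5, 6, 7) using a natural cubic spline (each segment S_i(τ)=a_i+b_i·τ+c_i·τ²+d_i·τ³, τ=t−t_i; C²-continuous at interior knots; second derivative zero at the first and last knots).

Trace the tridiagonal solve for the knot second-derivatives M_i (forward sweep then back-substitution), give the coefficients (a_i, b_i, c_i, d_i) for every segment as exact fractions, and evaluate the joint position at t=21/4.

  seg 0: a=4 b=-475/709 c=0 d=-117/1418
  seg 1: a=2 b=-1177/709 c=-351/709 d=819/709
  seg 2: a=1 b=578/709 c=2106/709 d=-843/709
  seg 3: a=5 b=-1114/709 c=-2952/709 d=1939/709
  seg 4: a=2 b=-1201/709 c=2865/709 d=-955/709
S(21/4) = 199187/45376

Δ: Δ0=-1, Δ1=-1, Δ2=2, Δ3=-3, Δ4=1
row 1: diag=6, rhs=0; c'=1/6, d'=0
row 2: denom=6−1·1/6=35/6; d'=(18−1·0)/(35/6)=108/35
row 3: denom=6−2·12/35=186/35; d'=(-30−2·108/35)/(186/35)=-211/31
row 4: denom=4−1·35/186=709/186; d'=(24−1·-211/31)/(709/186)=5730/709
back: M4=5730/709
back: M3=-211/31−35/186·5730/709=-5904/709
back: M2=108/35−12/35·-5904/709=4212/709
back: M1=0−1/6·4212/709=-702/709
M: M0=0, M1=-702/709, M2=4212/709, M3=-5904/709, M4=5730/709, M5=0
seg 0: a=4, c=M0/2=0, d=(M1−M0)/(6·2)=-117/1418, b=Δ0−h0·(2M0+M1)/6=-475/709
seg 1: a=2, c=M1/2=-351/709, d=(M2−M1)/(6·1)=819/709, b=Δ1−h1·(2M1+M2)/6=-1177/709
seg 2: a=1, c=M2/2=2106/709, d=(M3−M2)/(6·2)=-843/709, b=Δ2−h2·(2M2+M3)/6=578/709
seg 3: a=5, c=M3/2=-2952/709, d=(M4−M3)/(6·1)=1939/709, b=Δ3−h3·(2M3+M4)/6=-1114/709
seg 4: a=2, c=M4/2=2865/709, d=(M5−M4)/(6·1)=-955/709, b=Δ4−h4·(2M4+M5)/6=-1201/709
t_q=21/4 → seg 3, τ=1/4; S=5+-1114/709·τ+-2952/709·τ²+1939/709·τ³=199187/45376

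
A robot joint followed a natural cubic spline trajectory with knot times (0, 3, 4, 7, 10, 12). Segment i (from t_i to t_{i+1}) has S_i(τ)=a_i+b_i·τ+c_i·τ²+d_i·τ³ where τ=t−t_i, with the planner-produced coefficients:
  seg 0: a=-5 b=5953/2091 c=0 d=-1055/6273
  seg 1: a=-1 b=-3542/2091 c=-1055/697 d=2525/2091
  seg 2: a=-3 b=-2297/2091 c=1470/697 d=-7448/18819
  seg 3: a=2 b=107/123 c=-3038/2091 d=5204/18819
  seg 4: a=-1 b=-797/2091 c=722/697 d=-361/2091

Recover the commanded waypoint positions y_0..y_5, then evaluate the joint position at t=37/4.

y_0 = S_0(0) = a_0 = -5
y_1 = S_1(0) = a_1 = -1
y_2 = S_2(0) = a_2 = -3
y_3 = S_3(0) = a_3 = 2
y_4 = S_4(0) = a_4 = -1
y_5 = S_4(2) = 1
t_q=37/4 is in segment 3 (τ=9/4); S_3(τ)=-2767/11152

y_0=-5 y_1=-1 y_2=-3 y_3=2 y_4=-1 y_5=1
S(37/4) = -2767/11152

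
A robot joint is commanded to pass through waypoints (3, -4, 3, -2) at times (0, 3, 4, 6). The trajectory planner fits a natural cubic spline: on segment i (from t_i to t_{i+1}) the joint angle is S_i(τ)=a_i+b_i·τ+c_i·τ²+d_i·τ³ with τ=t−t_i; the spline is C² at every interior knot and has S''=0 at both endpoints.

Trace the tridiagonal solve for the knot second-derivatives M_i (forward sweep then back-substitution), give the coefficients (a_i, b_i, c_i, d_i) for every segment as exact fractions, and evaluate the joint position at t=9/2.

  seg 0: a=3 b=-1837/282 c=0 d=131/282
  seg 1: a=-4 b=850/141 c=393/94 d=-905/282
  seg 2: a=3 b=1343/282 c=-256/47 d=128/141
S(9/2) = 777/188

Δ: Δ0=-7/3, Δ1=7, Δ2=-5/2
row 1: diag=8, rhs=56; c'=1/8, d'=7
row 2: denom=6−1·1/8=47/8; d'=(-57−1·7)/(47/8)=-512/47
back: M2=-512/47
back: M1=7−1/8·-512/47=393/47
M: M0=0, M1=393/47, M2=-512/47, M3=0
seg 0: a=3, c=M0/2=0, d=(M1−M0)/(6·3)=131/282, b=Δ0−h0·(2M0+M1)/6=-1837/282
seg 1: a=-4, c=M1/2=393/94, d=(M2−M1)/(6·1)=-905/282, b=Δ1−h1·(2M1+M2)/6=850/141
seg 2: a=3, c=M2/2=-256/47, d=(M3−M2)/(6·2)=128/141, b=Δ2−h2·(2M2+M3)/6=1343/282
t_q=9/2 → seg 2, τ=1/2; S=3+1343/282·τ+-256/47·τ²+128/141·τ³=777/188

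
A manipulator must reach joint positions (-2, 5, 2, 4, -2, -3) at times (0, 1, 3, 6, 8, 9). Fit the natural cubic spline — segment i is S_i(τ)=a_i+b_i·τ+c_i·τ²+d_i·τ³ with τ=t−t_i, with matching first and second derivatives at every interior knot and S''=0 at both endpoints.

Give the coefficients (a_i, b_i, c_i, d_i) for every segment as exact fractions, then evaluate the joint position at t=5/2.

Δ: Δ0=7, Δ1=-3/2, Δ2=2/3, Δ3=-3, Δ4=-1
row 1: diag=6, rhs=-51; c'=1/3, d'=-17/2
row 2: denom=10−2·1/3=28/3; d'=(13−2·-17/2)/(28/3)=45/14
row 3: denom=10−3·9/28=253/28; d'=(-22−3·45/14)/(253/28)=-886/253
row 4: denom=6−2·56/253=1406/253; d'=(12−2·-886/253)/(1406/253)=2404/703
back: M4=2404/703
back: M3=-886/253−56/253·2404/703=-2994/703
back: M2=45/14−9/28·-2994/703=3222/703
back: M1=-17/2−1/3·3222/703=-14099/1406
M: M0=0, M1=-14099/1406, M2=3222/703, M3=-2994/703, M4=2404/703, M5=0
seg 0: a=-2, c=M0/2=0, d=(M1−M0)/(6·1)=-14099/8436, b=Δ0−h0·(2M0+M1)/6=73151/8436
seg 1: a=5, c=M1/2=-14099/2812, d=(M2−M1)/(6·2)=20543/16872, b=Δ1−h1·(2M1+M2)/6=15427/4218
seg 2: a=2, c=M2/2=1611/703, d=(M3−M2)/(6·3)=-28/57, b=Δ2−h2·(2M2+M3)/6=-3769/2109
seg 3: a=4, c=M3/2=-1497/703, d=(M4−M3)/(6·2)=2699/4218, b=Δ3−h3·(2M3+M4)/6=-2743/2109
seg 4: a=-2, c=M4/2=1202/703, d=(M5−M4)/(6·1)=-1202/2109, b=Δ4−h4·(2M4+M5)/6=-4513/2109
t_q=5/2 → seg 1, τ=3/2; S=5+15427/4218·τ+-14099/2812·τ²+20543/16872·τ³=149115/44992

  seg 0: a=-2 b=73151/8436 c=0 d=-14099/8436
  seg 1: a=5 b=15427/4218 c=-14099/2812 d=20543/16872
  seg 2: a=2 b=-3769/2109 c=1611/703 d=-28/57
  seg 3: a=4 b=-2743/2109 c=-1497/703 d=2699/4218
  seg 4: a=-2 b=-4513/2109 c=1202/703 d=-1202/2109
S(5/2) = 149115/44992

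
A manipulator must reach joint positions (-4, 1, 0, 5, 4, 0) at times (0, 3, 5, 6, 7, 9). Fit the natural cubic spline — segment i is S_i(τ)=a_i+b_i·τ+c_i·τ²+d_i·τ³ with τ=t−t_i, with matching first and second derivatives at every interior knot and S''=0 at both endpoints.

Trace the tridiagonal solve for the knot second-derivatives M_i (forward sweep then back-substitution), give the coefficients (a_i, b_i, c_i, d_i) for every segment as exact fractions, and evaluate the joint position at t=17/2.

  seg 0: a=-4 b=11621/3684 c=0 d=-203/1228
  seg 1: a=1 b=-2411/1842 c=-1827/1228 d=6971/7368
  seg 2: a=0 b=3770/921 c=1286/307 d=-3023/921
  seg 3: a=5 b=2417/921 c=-1737/307 d=1873/921
  seg 4: a=4 b=-2386/921 c=136/307 d=-68/921
S(17/2) = 529/614

Δ: Δ0=5/3, Δ1=-1/2, Δ2=5, Δ3=-1, Δ4=-2
row 1: diag=10, rhs=-13; c'=1/5, d'=-13/10
row 2: denom=6−2·1/5=28/5; d'=(33−2·-13/10)/(28/5)=89/14
row 3: denom=4−1·5/28=107/28; d'=(-36−1·89/14)/(107/28)=-1186/107
row 4: denom=6−1·28/107=614/107; d'=(-6−1·-1186/107)/(614/107)=272/307
back: M4=272/307
back: M3=-1186/107−28/107·272/307=-3474/307
back: M2=89/14−5/28·-3474/307=2572/307
back: M1=-13/10−1/5·2572/307=-1827/614
M: M0=0, M1=-1827/614, M2=2572/307, M3=-3474/307, M4=272/307, M5=0
seg 0: a=-4, c=M0/2=0, d=(M1−M0)/(6·3)=-203/1228, b=Δ0−h0·(2M0+M1)/6=11621/3684
seg 1: a=1, c=M1/2=-1827/1228, d=(M2−M1)/(6·2)=6971/7368, b=Δ1−h1·(2M1+M2)/6=-2411/1842
seg 2: a=0, c=M2/2=1286/307, d=(M3−M2)/(6·1)=-3023/921, b=Δ2−h2·(2M2+M3)/6=3770/921
seg 3: a=5, c=M3/2=-1737/307, d=(M4−M3)/(6·1)=1873/921, b=Δ3−h3·(2M3+M4)/6=2417/921
seg 4: a=4, c=M4/2=136/307, d=(M5−M4)/(6·2)=-68/921, b=Δ4−h4·(2M4+M5)/6=-2386/921
t_q=17/2 → seg 4, τ=3/2; S=4+-2386/921·τ+136/307·τ²+-68/921·τ³=529/614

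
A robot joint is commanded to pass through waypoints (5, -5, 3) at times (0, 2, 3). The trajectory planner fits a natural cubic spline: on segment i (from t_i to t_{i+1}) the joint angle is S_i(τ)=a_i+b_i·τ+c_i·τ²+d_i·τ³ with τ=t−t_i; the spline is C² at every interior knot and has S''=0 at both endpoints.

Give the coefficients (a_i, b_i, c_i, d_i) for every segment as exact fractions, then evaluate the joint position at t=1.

  seg 0: a=5 b=-28/3 c=0 d=13/12
  seg 1: a=-5 b=11/3 c=13/2 d=-13/6
S(1) = -13/4

Δ: Δ0=-5, Δ1=8
row 1: diag=6, rhs=78; c'=1/6, d'=13
back: M1=13
M: M0=0, M1=13, M2=0
seg 0: a=5, c=M0/2=0, d=(M1−M0)/(6·2)=13/12, b=Δ0−h0·(2M0+M1)/6=-28/3
seg 1: a=-5, c=M1/2=13/2, d=(M2−M1)/(6·1)=-13/6, b=Δ1−h1·(2M1+M2)/6=11/3
t_q=1 → seg 0, τ=1; S=5+-28/3·τ+0·τ²+13/12·τ³=-13/4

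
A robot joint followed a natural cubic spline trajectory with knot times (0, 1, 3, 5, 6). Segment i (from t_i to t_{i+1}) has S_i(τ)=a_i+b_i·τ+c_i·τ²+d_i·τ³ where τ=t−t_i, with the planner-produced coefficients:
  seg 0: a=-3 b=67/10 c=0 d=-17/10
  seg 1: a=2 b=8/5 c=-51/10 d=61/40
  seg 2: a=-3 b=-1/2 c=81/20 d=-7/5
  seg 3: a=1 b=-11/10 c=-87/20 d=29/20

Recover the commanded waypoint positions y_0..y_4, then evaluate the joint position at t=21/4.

y_0 = S_0(0) = a_0 = -3
y_1 = S_1(0) = a_1 = 2
y_2 = S_2(0) = a_2 = -3
y_3 = S_3(0) = a_3 = 1
y_4 = S_3(1) = -3
t_q=21/4 is in segment 3 (τ=1/4); S_3(τ)=609/1280

y_0=-3 y_1=2 y_2=-3 y_3=1 y_4=-3
S(21/4) = 609/1280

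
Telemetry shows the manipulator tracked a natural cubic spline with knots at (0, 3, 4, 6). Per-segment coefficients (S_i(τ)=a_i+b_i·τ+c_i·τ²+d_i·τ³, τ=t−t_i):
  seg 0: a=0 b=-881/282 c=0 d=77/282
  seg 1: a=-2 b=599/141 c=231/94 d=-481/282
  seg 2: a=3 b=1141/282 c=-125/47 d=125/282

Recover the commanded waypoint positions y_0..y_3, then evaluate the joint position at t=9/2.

y_0 = S_0(0) = a_0 = 0
y_1 = S_1(0) = a_1 = -2
y_2 = S_2(0) = a_2 = 3
y_3 = S_2(2) = 4
t_q=9/2 is in segment 2 (τ=1/2); S_2(τ)=3319/752

y_0=0 y_1=-2 y_2=3 y_3=4
S(9/2) = 3319/752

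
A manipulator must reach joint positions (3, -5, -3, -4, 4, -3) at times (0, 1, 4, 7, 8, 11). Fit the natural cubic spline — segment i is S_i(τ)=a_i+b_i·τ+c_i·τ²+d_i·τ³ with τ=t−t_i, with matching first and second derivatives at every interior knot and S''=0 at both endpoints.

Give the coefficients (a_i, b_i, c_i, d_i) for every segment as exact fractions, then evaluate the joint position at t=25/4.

Δ: Δ0=-8, Δ1=2/3, Δ2=-1/3, Δ3=8, Δ4=-7/3
row 1: diag=8, rhs=52; c'=3/8, d'=13/2
row 2: denom=12−3·3/8=87/8; d'=(-6−3·13/2)/(87/8)=-68/29
row 3: denom=8−3·8/29=208/29; d'=(50−3·-68/29)/(208/29)=827/104
row 4: denom=8−1·29/208=1635/208; d'=(-62−1·827/104)/(1635/208)=-970/109
back: M4=-970/109
back: M3=827/104−29/208·-970/109=1002/109
back: M2=-68/29−8/29·1002/109=-532/109
back: M1=13/2−3/8·-532/109=908/109
M: M0=0, M1=908/109, M2=-532/109, M3=1002/109, M4=-970/109, M5=0
seg 0: a=3, c=M0/2=0, d=(M1−M0)/(6·1)=454/327, b=Δ0−h0·(2M0+M1)/6=-3070/327
seg 1: a=-5, c=M1/2=454/109, d=(M2−M1)/(6·3)=-80/109, b=Δ1−h1·(2M1+M2)/6=-1708/327
seg 2: a=-3, c=M2/2=-266/109, d=(M3−M2)/(6·3)=767/981, b=Δ2−h2·(2M2+M3)/6=-16/327
seg 3: a=-4, c=M3/2=501/109, d=(M4−M3)/(6·1)=-986/327, b=Δ3−h3·(2M3+M4)/6=2099/327
seg 4: a=4, c=M4/2=-485/109, d=(M5−M4)/(6·3)=485/981, b=Δ4−h4·(2M4+M5)/6=2147/327
t_q=25/4 → seg 2, τ=9/4; S=-3+-16/327·τ+-266/109·τ²+767/981·τ³=-45753/6976

  seg 0: a=3 b=-3070/327 c=0 d=454/327
  seg 1: a=-5 b=-1708/327 c=454/109 d=-80/109
  seg 2: a=-3 b=-16/327 c=-266/109 d=767/981
  seg 3: a=-4 b=2099/327 c=501/109 d=-986/327
  seg 4: a=4 b=2147/327 c=-485/109 d=485/981
S(25/4) = -45753/6976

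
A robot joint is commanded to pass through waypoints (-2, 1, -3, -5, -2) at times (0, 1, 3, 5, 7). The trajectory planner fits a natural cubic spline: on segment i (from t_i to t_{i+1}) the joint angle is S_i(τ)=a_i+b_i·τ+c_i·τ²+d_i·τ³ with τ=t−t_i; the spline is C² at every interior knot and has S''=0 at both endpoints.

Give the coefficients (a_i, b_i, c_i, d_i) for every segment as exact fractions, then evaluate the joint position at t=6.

  seg 0: a=-2 b=645/164 c=0 d=-153/164
  seg 1: a=1 b=93/82 c=-459/164 d=101/164
  seg 2: a=-3 b=-219/82 c=147/164 d=-5/164
  seg 3: a=-5 b=45/82 c=117/164 d=-39/328
S(6) = -1265/328

Δ: Δ0=3, Δ1=-2, Δ2=-1, Δ3=3/2
row 1: diag=6, rhs=-30; c'=1/3, d'=-5
row 2: denom=8−2·1/3=22/3; d'=(6−2·-5)/(22/3)=24/11
row 3: denom=8−2·3/11=82/11; d'=(15−2·24/11)/(82/11)=117/82
back: M3=117/82
back: M2=24/11−3/11·117/82=147/82
back: M1=-5−1/3·147/82=-459/82
M: M0=0, M1=-459/82, M2=147/82, M3=117/82, M4=0
seg 0: a=-2, c=M0/2=0, d=(M1−M0)/(6·1)=-153/164, b=Δ0−h0·(2M0+M1)/6=645/164
seg 1: a=1, c=M1/2=-459/164, d=(M2−M1)/(6·2)=101/164, b=Δ1−h1·(2M1+M2)/6=93/82
seg 2: a=-3, c=M2/2=147/164, d=(M3−M2)/(6·2)=-5/164, b=Δ2−h2·(2M2+M3)/6=-219/82
seg 3: a=-5, c=M3/2=117/164, d=(M4−M3)/(6·2)=-39/328, b=Δ3−h3·(2M3+M4)/6=45/82
t_q=6 → seg 3, τ=1; S=-5+45/82·τ+117/164·τ²+-39/328·τ³=-1265/328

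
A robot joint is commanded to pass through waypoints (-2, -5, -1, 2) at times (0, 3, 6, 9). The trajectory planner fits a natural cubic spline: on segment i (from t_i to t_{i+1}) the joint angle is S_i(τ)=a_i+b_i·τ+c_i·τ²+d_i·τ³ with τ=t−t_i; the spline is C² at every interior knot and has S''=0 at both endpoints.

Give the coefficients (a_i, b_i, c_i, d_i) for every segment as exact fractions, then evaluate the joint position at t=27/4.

Δ: Δ0=-1, Δ1=4/3, Δ2=1
row 1: diag=12, rhs=14; c'=1/4, d'=7/6
row 2: denom=12−3·1/4=45/4; d'=(-2−3·7/6)/(45/4)=-22/45
back: M2=-22/45
back: M1=7/6−1/4·-22/45=58/45
M: M0=0, M1=58/45, M2=-22/45, M3=0
seg 0: a=-2, c=M0/2=0, d=(M1−M0)/(6·3)=29/405, b=Δ0−h0·(2M0+M1)/6=-74/45
seg 1: a=-5, c=M1/2=29/45, d=(M2−M1)/(6·3)=-8/81, b=Δ1−h1·(2M1+M2)/6=13/45
seg 2: a=-1, c=M2/2=-11/45, d=(M3−M2)/(6·3)=11/405, b=Δ2−h2·(2M2+M3)/6=67/45
t_q=27/4 → seg 2, τ=3/4; S=-1+67/45·τ+-11/45·τ²+11/405·τ³=-3/320

  seg 0: a=-2 b=-74/45 c=0 d=29/405
  seg 1: a=-5 b=13/45 c=29/45 d=-8/81
  seg 2: a=-1 b=67/45 c=-11/45 d=11/405
S(27/4) = -3/320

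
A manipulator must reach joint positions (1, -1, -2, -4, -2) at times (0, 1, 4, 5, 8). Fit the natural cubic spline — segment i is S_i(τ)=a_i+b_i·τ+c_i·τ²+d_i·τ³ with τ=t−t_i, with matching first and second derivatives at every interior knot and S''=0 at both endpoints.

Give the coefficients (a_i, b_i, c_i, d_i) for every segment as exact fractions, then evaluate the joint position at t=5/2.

  seg 0: a=1 b=-113/48 c=0 d=17/48
  seg 1: a=-1 b=-31/24 c=17/16 d=-107/432
  seg 2: a=-2 b=-77/48 c=-7/6 d=37/48
  seg 3: a=-4 b=-13/8 c=55/48 d=-55/432
S(5/2) = -177/128

Δ: Δ0=-2, Δ1=-1/3, Δ2=-2, Δ3=2/3
row 1: diag=8, rhs=10; c'=3/8, d'=5/4
row 2: denom=8−3·3/8=55/8; d'=(-10−3·5/4)/(55/8)=-2
row 3: denom=8−1·8/55=432/55; d'=(16−1·-2)/(432/55)=55/24
back: M3=55/24
back: M2=-2−8/55·55/24=-7/3
back: M1=5/4−3/8·-7/3=17/8
M: M0=0, M1=17/8, M2=-7/3, M3=55/24, M4=0
seg 0: a=1, c=M0/2=0, d=(M1−M0)/(6·1)=17/48, b=Δ0−h0·(2M0+M1)/6=-113/48
seg 1: a=-1, c=M1/2=17/16, d=(M2−M1)/(6·3)=-107/432, b=Δ1−h1·(2M1+M2)/6=-31/24
seg 2: a=-2, c=M2/2=-7/6, d=(M3−M2)/(6·1)=37/48, b=Δ2−h2·(2M2+M3)/6=-77/48
seg 3: a=-4, c=M3/2=55/48, d=(M4−M3)/(6·3)=-55/432, b=Δ3−h3·(2M3+M4)/6=-13/8
t_q=5/2 → seg 1, τ=3/2; S=-1+-31/24·τ+17/16·τ²+-107/432·τ³=-177/128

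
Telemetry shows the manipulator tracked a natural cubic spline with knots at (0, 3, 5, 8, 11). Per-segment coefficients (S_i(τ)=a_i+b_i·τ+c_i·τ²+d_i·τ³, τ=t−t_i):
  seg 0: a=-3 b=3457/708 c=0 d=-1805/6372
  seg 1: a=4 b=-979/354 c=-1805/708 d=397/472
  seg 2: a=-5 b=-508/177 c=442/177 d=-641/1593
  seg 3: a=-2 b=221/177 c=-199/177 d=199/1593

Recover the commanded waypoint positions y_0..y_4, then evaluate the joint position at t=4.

y_0 = S_0(0) = a_0 = -3
y_1 = S_1(0) = a_1 = 4
y_2 = S_2(0) = a_2 = -5
y_3 = S_3(0) = a_3 = -2
y_4 = S_3(3) = -5
t_q=4 is in segment 1 (τ=1); S_1(τ)=-671/1416

y_0=-3 y_1=4 y_2=-5 y_3=-2 y_4=-5
S(4) = -671/1416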